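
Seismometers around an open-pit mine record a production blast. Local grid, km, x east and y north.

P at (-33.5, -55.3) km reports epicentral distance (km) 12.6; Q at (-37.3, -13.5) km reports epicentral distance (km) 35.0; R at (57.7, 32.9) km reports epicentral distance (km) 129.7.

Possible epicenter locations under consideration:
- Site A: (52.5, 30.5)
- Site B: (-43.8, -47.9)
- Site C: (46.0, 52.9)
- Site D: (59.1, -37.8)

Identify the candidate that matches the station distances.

For each candidate, compare |candidate − station| to the reported distance:
Site A: residuals P 108.9, Q 65.0, R 124.0 → max 124.0 km
Site B: residuals P 0.1, Q 0.0, R 0.0 → max 0.1 km
Site C: residuals P 121.7, Q 71.5, R 106.5 → max 121.7 km
Site D: residuals P 81.6, Q 64.4, R 59.0 → max 81.6 km
Only Site B has all residuals ≈ 0.

Site B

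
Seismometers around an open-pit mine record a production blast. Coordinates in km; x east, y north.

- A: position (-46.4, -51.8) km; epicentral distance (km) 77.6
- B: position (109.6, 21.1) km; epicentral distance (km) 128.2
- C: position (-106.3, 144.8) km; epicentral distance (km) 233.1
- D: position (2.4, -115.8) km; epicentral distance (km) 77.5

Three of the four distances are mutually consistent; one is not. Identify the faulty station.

Solve using three stations at a time. Using A, C, D (subtract circle equations pairwise → linear system) gives (x, y) ≈ (30.7, -43.8).
Distances from that point to each station vs reported:
  A: calculated 77.5 vs reported 77.6 → residual 0.1 km
  B: calculated 102.2 vs reported 128.2 → residual 26.0 km
  C: calculated 233.1 vs reported 233.1 → residual 0.0 km
  D: calculated 77.4 vs reported 77.5 → residual 0.1 km
A, C, D are mutually consistent (residuals ≈ 0); B is off by 26.0 km.

B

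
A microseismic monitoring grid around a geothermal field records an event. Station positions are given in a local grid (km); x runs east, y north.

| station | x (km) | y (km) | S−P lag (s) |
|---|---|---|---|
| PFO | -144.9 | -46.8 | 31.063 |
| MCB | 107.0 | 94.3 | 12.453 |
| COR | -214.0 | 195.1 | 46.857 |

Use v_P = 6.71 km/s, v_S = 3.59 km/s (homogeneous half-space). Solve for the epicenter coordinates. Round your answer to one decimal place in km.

x ≈ 90.4 km, y ≈ -0.4 km

Distance from S−P lag: d = Δt · v_P v_S / (v_P − v_S) = Δt · (6.71·3.59)/(6.71−3.59) ≈ 7.7208·Δt.
So d_PFO = 239.83, d_MCB = 96.15, d_COR = 361.77 km.
Circle about each station: (x + 144.9)² + (y + 46.8)² = 239.83²; (x − 107.0)² + (y − 94.3)² = 96.15²; (x + 214.0)² + (y − 195.1)² = 361.77².
Subtracting pairs of circle equations eliminates x²+y² and gives linear equations (the radical axes):
503.8 x + 282.2 y = 45428.85
-138.2 x + 483.8 y = -12685.34
Solving the 2×2 system: x ≈ 90.4, y ≈ -0.4 km.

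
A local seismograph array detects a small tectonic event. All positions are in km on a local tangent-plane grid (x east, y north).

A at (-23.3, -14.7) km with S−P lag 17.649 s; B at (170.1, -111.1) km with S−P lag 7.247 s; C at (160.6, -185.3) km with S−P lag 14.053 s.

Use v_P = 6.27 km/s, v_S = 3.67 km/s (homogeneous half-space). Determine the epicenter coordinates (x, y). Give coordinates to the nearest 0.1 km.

(124.1, -66.4)

Distance from S−P lag: d = Δt · v_P v_S / (v_P − v_S) = Δt · (6.27·3.67)/(6.27−3.67) ≈ 8.8503·Δt.
So d_A = 156.20, d_B = 64.14, d_C = 124.37 km.
Circle about each station: (x + 23.3)² + (y + 14.7)² = 156.20²; (x − 170.1)² + (y + 111.1)² = 64.14²; (x − 160.6)² + (y + 185.3)² = 124.37².
Subtracting the A equation from the B and C equations removes the quadratic terms:
386.8 x − 192.8 y = 60802.74
367.8 x − 341.2 y = 68300.01
Solving the 2×2 system: x ≈ 124.1, y ≈ -66.4 km.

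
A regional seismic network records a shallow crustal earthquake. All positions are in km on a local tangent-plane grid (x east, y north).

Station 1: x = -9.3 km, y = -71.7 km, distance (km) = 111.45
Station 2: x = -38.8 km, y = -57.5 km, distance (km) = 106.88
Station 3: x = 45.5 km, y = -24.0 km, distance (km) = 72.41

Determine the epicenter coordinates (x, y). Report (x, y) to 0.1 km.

Circle about each station: (x + 9.3)² + (y + 71.7)² = 111.45²; (x + 38.8)² + (y + 57.5)² = 106.88²; (x − 45.5)² + (y + 24.0)² = 72.41².
Subtracting the Station 1 equation from the Station 2 and Station 3 equations removes the quadratic terms:
-59.0 x + 28.4 y = 582.08
109.6 x + 95.4 y = 4596.76
Solving the 2×2 system: x ≈ 8.6, y ≈ 38.3 km.

(8.6, 38.3)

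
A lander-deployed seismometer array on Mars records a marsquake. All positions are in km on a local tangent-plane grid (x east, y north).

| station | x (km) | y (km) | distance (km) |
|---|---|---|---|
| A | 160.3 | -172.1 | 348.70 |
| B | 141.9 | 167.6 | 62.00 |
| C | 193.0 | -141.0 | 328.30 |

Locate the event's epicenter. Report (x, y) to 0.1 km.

Circle about each station: (x − 160.3)² + (y + 172.1)² = 348.70²; (x − 141.9)² + (y − 167.6)² = 62.00²; (x − 193.0)² + (y + 141.0)² = 328.30².
Subtracting pairs of circle equations eliminates x²+y² and gives linear equations (the radical axes):
-36.8 x + 679.4 y = 110658.56
65.4 x + 62.2 y = 15626.30
Solving the 2×2 system: x ≈ 79.9, y ≈ 167.2 km.
Check against A (with the unrounded x, y): √((x − 160.3)²+(y + 172.1)²) = 348.70 ≈ 348.70 km. ✓

(79.9, 167.2)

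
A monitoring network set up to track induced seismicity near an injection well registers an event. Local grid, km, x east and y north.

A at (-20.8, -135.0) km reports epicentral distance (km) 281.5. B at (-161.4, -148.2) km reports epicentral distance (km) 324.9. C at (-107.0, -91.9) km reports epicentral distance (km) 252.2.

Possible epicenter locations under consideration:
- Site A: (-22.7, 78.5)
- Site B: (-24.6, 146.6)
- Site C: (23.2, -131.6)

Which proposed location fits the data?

For each candidate, compare |candidate − station| to the reported distance:
Site A: residuals A 68.0, B 59.1, C 62.1 → max 68.0 km
Site B: residuals A 0.1, B 0.1, C 0.1 → max 0.1 km
Site C: residuals A 237.4, B 139.6, C 116.1 → max 237.4 km
Only Site B has all residuals ≈ 0.

Site B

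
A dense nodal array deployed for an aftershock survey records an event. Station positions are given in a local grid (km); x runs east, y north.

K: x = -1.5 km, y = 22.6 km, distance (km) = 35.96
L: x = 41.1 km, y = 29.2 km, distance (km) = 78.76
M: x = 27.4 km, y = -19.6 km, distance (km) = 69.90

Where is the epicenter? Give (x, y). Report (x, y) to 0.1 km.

-35.5 km east, 10.9 km north

Circle about each station: (x + 1.5)² + (y − 22.6)² = 35.96²; (x − 41.1)² + (y − 29.2)² = 78.76²; (x − 27.4)² + (y + 19.6)² = 69.90².
Subtracting the K equation from the L and M equations removes the quadratic terms:
85.2 x + 13.2 y = -2881.18
57.8 x − 84.4 y = -2970.98
Solving the 2×2 system: x ≈ -35.5, y ≈ 10.9 km.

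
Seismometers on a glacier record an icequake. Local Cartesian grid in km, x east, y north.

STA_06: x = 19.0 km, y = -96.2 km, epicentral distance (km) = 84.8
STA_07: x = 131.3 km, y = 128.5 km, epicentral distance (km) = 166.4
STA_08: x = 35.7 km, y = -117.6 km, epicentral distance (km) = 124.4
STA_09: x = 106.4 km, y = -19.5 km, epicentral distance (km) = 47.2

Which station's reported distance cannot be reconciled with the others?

Solve using three stations at a time. Using STA_06, STA_07, STA_09 (subtract circle equations pairwise → linear system) gives (x, y) ≈ (59.2, -21.5).
Distances from that point to each station vs reported:
  STA_06: calculated 84.8 vs reported 84.8 → residual 0.0 km
  STA_07: calculated 166.4 vs reported 166.4 → residual 0.0 km
  STA_08: calculated 98.9 vs reported 124.4 → residual 25.5 km
  STA_09: calculated 47.3 vs reported 47.2 → residual 0.1 km
STA_06, STA_07, STA_09 are mutually consistent (residuals ≈ 0); STA_08 is off by 25.5 km.

STA_08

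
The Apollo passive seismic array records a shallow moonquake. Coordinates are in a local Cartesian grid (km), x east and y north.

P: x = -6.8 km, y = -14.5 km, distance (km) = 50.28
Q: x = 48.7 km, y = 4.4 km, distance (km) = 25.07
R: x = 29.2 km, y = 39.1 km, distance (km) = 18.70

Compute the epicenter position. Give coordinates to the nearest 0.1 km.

Circle about each station: (x + 6.8)² + (y + 14.5)² = 50.28²; (x − 48.7)² + (y − 4.4)² = 25.07²; (x − 29.2)² + (y − 39.1)² = 18.70².
Subtracting the P equation from the Q and R equations removes the quadratic terms:
111.0 x + 37.8 y = 4034.13
72.0 x + 107.2 y = 4303.35
Solving the 2×2 system: x ≈ 29.4, y ≈ 20.4 km.

x ≈ 29.4 km, y ≈ 20.4 km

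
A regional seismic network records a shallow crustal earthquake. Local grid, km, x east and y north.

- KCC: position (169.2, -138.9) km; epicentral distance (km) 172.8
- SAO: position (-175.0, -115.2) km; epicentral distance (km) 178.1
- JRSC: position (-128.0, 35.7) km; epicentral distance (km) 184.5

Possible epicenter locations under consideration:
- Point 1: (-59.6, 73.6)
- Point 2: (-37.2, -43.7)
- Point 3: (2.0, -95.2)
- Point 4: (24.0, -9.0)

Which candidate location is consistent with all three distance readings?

For each candidate, compare |candidate − station| to the reported distance:
Point 1: residuals KCC 139.5, SAO 43.2, JRSC 106.3 → max 139.5 km
Point 2: residuals KCC 54.5, SAO 22.9, JRSC 63.9 → max 63.9 km
Point 3: residuals KCC 0.0, SAO 0.0, JRSC 0.0 → max 0.0 km
Point 4: residuals KCC 22.0, SAO 47.5, JRSC 26.1 → max 47.5 km
Only Point 3 has all residuals ≈ 0.

Point 3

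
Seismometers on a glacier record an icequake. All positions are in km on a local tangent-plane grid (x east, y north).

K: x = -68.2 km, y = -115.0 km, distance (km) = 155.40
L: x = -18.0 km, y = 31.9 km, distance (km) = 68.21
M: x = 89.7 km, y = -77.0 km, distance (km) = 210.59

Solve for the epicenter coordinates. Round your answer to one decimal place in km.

(-85.8, 39.4)

Circle about each station: (x + 68.2)² + (y + 115.0)² = 155.40²; (x + 18.0)² + (y − 31.9)² = 68.21²; (x − 89.7)² + (y + 77.0)² = 210.59².
Subtracting pairs of circle equations eliminates x²+y² and gives linear equations (the radical axes):
100.4 x + 293.8 y = 2961.93
315.8 x + 76.0 y = -24100.14
Solving the 2×2 system: x ≈ -85.8, y ≈ 39.4 km.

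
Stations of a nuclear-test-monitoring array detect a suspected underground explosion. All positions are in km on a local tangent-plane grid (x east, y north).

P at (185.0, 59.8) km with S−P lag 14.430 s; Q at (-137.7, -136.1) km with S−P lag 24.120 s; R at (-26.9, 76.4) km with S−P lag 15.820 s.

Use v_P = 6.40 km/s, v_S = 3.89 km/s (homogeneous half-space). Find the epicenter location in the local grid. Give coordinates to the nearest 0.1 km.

80.5 km east, -38.0 km north

Distance from S−P lag: d = Δt · v_P v_S / (v_P − v_S) = Δt · (6.40·3.89)/(6.40−3.89) ≈ 9.9187·Δt.
So d_P = 143.13, d_Q = 239.24, d_R = 156.91 km.
Circle about each station: (x − 185.0)² + (y − 59.8)² = 143.13²; (x + 137.7)² + (y + 136.1)² = 239.24²; (x + 26.9)² + (y − 76.4)² = 156.91².
Subtracting pairs of circle equations eliminates x²+y² and gives linear equations (the radical axes):
-645.4 x − 391.8 y = -37066.12
-423.8 x + 33.2 y = -35375.02
Solving the 2×2 system: x ≈ 80.5, y ≈ -38.0 km.
Check against P (with the unrounded x, y): √((x − 185.0)²+(y − 59.8)²) = 143.12 ≈ 143.13 km. ✓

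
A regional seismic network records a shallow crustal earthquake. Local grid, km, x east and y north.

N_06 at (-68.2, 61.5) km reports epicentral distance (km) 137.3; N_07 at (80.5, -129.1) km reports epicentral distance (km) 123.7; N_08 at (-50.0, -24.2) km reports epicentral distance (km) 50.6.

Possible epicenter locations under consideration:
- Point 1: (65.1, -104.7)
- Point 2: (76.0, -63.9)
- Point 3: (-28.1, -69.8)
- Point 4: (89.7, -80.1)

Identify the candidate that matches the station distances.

For each candidate, compare |candidate − station| to the reported distance:
Point 1: residuals N_06 75.8, N_07 94.8, N_08 89.9 → max 94.8 km
Point 2: residuals N_06 53.8, N_07 58.3, N_08 81.5 → max 81.5 km
Point 3: residuals N_06 0.0, N_07 0.0, N_08 0.0 → max 0.0 km
Point 4: residuals N_06 74.8, N_07 73.8, N_08 99.9 → max 99.9 km
Only Point 3 has all residuals ≈ 0.

Point 3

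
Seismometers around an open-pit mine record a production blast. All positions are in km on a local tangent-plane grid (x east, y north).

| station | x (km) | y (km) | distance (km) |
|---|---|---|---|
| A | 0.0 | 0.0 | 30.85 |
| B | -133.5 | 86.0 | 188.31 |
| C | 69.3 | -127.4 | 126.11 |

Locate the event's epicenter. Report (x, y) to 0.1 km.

29.9 km east, -7.6 km north

Circle about each station: x² + y² = 30.85²; (x + 133.5)² + (y − 86.0)² = 188.31²; (x − 69.3)² + (y + 127.4)² = 126.11².
Subtracting pairs of circle equations eliminates x²+y² and gives linear equations (the radical axes):
-267.0 x + 172.0 y = -9290.68
138.6 x − 254.8 y = 6081.24
Solving the 2×2 system: x ≈ 29.9, y ≈ -7.6 km.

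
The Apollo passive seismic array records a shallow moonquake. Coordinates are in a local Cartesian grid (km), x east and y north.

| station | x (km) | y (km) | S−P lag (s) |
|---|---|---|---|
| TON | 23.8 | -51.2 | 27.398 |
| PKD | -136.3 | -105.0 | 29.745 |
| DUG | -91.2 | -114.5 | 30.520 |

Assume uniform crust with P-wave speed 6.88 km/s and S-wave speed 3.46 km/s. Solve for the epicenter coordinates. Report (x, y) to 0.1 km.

x ≈ -95.1 km, y ≈ 97.9 km

Distance from S−P lag: d = Δt · v_P v_S / (v_P − v_S) = Δt · (6.88·3.46)/(6.88−3.46) ≈ 6.9605·Δt.
So d_TON = 190.70, d_PKD = 207.04, d_DUG = 212.43 km.
Circle about each station: (x − 23.8)² + (y + 51.2)² = 190.70²; (x + 136.3)² + (y + 105.0)² = 207.04²; (x + 91.2)² + (y + 114.5)² = 212.43².
Subtracting pairs of circle equations eliminates x²+y² and gives linear equations (the radical axes):
-320.2 x − 107.6 y = 19915.74
-230.0 x − 126.6 y = 9479.80
Solving the 2×2 system: x ≈ -95.1, y ≈ 97.9 km.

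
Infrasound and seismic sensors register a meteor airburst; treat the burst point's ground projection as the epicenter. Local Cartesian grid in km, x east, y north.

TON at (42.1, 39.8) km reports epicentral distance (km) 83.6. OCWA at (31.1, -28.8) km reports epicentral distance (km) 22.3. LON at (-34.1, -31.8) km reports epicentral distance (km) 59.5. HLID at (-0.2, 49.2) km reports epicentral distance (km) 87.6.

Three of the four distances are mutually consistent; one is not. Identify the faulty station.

Solve using three stations at a time. Using TON, OCWA, HLID (subtract circle equations pairwise → linear system) gives (x, y) ≈ (10.8, -37.7).
Distances from that point to each station vs reported:
  TON: calculated 83.6 vs reported 83.6 → residual 0.0 km
  OCWA: calculated 22.2 vs reported 22.3 → residual 0.1 km
  LON: calculated 45.3 vs reported 59.5 → residual 14.2 km
  HLID: calculated 87.6 vs reported 87.6 → residual 0.0 km
TON, OCWA, HLID are mutually consistent (residuals ≈ 0); LON is off by 14.2 km.

LON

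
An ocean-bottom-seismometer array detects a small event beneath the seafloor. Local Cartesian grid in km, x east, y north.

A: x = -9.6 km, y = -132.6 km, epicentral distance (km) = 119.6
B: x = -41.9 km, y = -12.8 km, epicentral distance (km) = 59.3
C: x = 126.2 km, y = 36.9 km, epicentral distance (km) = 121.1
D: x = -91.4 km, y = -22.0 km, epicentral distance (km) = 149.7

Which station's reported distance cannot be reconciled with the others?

D

Solve using three stations at a time. Using A, B, C (subtract circle equations pairwise → linear system) gives (x, y) ≈ (17.3, -16.1).
Distances from that point to each station vs reported:
  A: calculated 119.6 vs reported 119.6 → residual 0.0 km
  B: calculated 59.3 vs reported 59.3 → residual 0.0 km
  C: calculated 121.1 vs reported 121.1 → residual 0.0 km
  D: calculated 108.9 vs reported 149.7 → residual 40.8 km
A, B, C are mutually consistent (residuals ≈ 0); D is off by 40.8 km.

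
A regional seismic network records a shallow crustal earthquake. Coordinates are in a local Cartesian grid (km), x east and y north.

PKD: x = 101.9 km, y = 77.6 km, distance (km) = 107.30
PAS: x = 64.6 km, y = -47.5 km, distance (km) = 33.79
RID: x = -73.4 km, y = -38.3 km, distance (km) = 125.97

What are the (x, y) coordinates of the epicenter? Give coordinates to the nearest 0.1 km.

(50.7, -16.7)

Circle about each station: (x − 101.9)² + (y − 77.6)² = 107.30²; (x − 64.6)² + (y + 47.5)² = 33.79²; (x + 73.4)² + (y + 38.3)² = 125.97².
Subtracting pairs of circle equations eliminates x²+y² and gives linear equations (the radical axes):
-74.6 x − 250.2 y = 395.57
-350.6 x − 231.8 y = -13906.07
Solving the 2×2 system: x ≈ 50.7, y ≈ -16.7 km.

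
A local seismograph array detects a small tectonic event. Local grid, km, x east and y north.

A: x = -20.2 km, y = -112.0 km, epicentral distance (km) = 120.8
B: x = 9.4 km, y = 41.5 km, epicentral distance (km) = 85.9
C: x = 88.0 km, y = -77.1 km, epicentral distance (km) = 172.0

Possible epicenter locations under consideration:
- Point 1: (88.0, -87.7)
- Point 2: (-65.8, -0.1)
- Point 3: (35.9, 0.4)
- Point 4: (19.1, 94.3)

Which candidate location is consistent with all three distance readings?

For each candidate, compare |candidate − station| to the reported distance:
Point 1: residuals A 9.9, B 65.3, C 161.4 → max 161.4 km
Point 2: residuals A 0.0, B 0.0, C 0.0 → max 0.0 km
Point 3: residuals A 4.8, B 37.0, C 78.6 → max 78.6 km
Point 4: residuals A 89.2, B 32.2, C 12.7 → max 89.2 km
Only Point 2 has all residuals ≈ 0.

Point 2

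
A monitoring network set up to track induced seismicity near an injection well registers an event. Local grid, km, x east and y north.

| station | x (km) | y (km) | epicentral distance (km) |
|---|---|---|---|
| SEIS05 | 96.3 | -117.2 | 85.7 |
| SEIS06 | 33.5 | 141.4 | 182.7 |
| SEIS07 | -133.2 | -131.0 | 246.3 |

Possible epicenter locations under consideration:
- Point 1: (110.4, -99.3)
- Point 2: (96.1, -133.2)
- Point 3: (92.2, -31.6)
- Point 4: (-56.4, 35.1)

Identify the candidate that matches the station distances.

For each candidate, compare |candidate − station| to the reported distance:
Point 1: residuals SEIS05 62.9, SEIS06 70.0, SEIS07 0.6 → max 70.0 km
Point 2: residuals SEIS05 69.7, SEIS06 98.9, SEIS07 17.0 → max 98.9 km
Point 3: residuals SEIS05 0.0, SEIS06 0.0, SEIS07 0.0 → max 0.0 km
Point 4: residuals SEIS05 130.0, SEIS06 43.5, SEIS07 63.3 → max 130.0 km
Only Point 3 has all residuals ≈ 0.

Point 3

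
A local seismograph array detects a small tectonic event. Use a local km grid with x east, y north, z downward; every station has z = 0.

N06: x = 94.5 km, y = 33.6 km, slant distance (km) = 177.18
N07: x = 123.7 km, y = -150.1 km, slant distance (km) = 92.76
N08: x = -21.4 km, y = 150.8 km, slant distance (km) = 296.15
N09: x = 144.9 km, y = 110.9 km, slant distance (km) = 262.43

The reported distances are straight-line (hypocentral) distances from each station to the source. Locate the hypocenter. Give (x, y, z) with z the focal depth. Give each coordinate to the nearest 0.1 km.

(56.1, -128.7, 59.8)

Each station gives a sphere (x−x_i)² + (y−y_i)² + z² = d_i² (stations at z=0).
Subtracting the N06 sphere from N07 and N08: z² cancels, leaving linear equations in x and y:
58.4 x − 367.4 y = 50560.82
-231.8 x + 234.4 y = -43172.68
Solving: x ≈ 56.107, y ≈ -128.700 km (keep extra digits for the depth step; rounded: 56.1, -128.7).
Then from the N06 sphere: z² = 177.18² − (x − 94.5)² − (y − 33.6)² with x = 56.107, y = -128.700, so z ≈ 59.812 ≈ 59.8 km.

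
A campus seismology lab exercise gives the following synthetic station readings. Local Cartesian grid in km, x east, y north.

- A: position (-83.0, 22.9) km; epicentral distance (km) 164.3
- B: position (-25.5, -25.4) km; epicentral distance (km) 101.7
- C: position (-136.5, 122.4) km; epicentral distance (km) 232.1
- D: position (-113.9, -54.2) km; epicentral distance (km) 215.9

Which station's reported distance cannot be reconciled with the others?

B

Solve using three stations at a time. Using A, C, D (subtract circle equations pairwise → linear system) gives (x, y) ≈ (80.5, 39.9).
Distances from that point to each station vs reported:
  A: calculated 164.3 vs reported 164.3 → residual 0.0 km
  B: calculated 124.5 vs reported 101.7 → residual 22.8 km
  C: calculated 232.1 vs reported 232.1 → residual 0.0 km
  D: calculated 215.9 vs reported 215.9 → residual 0.0 km
A, C, D are mutually consistent (residuals ≈ 0); B is off by 22.8 km.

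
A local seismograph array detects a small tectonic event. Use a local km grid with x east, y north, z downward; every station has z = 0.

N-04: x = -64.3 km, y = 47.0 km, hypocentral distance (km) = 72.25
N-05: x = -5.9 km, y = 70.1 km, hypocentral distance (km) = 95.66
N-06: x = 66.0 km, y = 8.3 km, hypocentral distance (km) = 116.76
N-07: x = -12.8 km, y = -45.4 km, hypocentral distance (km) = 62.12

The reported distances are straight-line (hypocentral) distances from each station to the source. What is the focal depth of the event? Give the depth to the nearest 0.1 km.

z ≈ 40.5 km

Each station gives a sphere (x−x_i)² + (y−y_i)² + z² = d_i² (stations at z=0).
Subtracting the N-04 sphere from N-05 and N-06: z² cancels, leaving linear equations in x and y:
116.8 x + 46.2 y = -5325.44
260.6 x − 77.4 y = -10331.44
Solving: x ≈ -42.196, y ≈ -8.591 km (keep extra digits for the depth step; rounded: -42.2, -8.6).
Then from the N-04 sphere: z² = 72.25² − (x + 64.3)² − (y − 47.0)² with x = -42.196, y = -8.591, so z ≈ 40.511 ≈ 40.5 km.
Check against N-07 (with the unrounded solution): distance 62.13 ≈ 62.12 km. ✓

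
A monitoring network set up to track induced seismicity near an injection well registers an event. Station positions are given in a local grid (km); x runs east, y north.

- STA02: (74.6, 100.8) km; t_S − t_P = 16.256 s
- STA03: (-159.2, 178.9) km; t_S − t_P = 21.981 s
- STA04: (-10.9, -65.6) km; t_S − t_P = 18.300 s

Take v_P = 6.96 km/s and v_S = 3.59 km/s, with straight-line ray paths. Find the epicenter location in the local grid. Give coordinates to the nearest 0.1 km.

Distance from S−P lag: d = Δt · v_P v_S / (v_P − v_S) = Δt · (6.96·3.59)/(6.96−3.59) ≈ 7.4144·Δt.
So d_STA02 = 120.53, d_STA03 = 162.98, d_STA04 = 135.68 km.
Circle about each station: (x − 74.6)² + (y − 100.8)² = 120.53²; (x + 159.2)² + (y − 178.9)² = 162.98²; (x + 10.9)² + (y + 65.6)² = 135.68².
Subtracting the STA02 equation from the STA03 and STA04 equations removes the quadratic terms:
-467.6 x + 156.2 y = 29589.05
-171.0 x − 332.8 y = -15185.21
Solving the 2×2 system: x ≈ -41.0, y ≈ 66.7 km.
Check against STA02 (with the unrounded x, y): √((x − 74.6)²+(y − 100.8)²) = 120.53 ≈ 120.53 km. ✓

(-41.0, 66.7)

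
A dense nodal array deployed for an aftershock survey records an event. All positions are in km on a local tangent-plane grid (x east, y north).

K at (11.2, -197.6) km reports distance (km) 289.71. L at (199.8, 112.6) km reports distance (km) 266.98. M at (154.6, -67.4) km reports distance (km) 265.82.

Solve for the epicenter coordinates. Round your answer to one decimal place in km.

(-65.4, 81.8)

Circle about each station: (x − 11.2)² + (y + 197.6)² = 289.71²; (x − 199.8)² + (y − 112.6)² = 266.98²; (x − 154.6)² + (y + 67.4)² = 265.82².
Subtracting the K equation from the L and M equations removes the quadratic terms:
377.2 x + 620.4 y = 26081.16
286.8 x + 260.4 y = 2544.33
Solving the 2×2 system: x ≈ -65.4, y ≈ 81.8 km.
Check against K (with the unrounded x, y): √((x − 11.2)²+(y + 197.6)²) = 289.71 ≈ 289.71 km. ✓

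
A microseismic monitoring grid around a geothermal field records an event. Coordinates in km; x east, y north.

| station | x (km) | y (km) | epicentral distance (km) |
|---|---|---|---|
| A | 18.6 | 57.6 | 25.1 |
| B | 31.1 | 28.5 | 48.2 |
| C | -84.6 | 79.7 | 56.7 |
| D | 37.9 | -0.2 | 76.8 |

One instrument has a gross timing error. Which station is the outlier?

C

Solve using three stations at a time. Using A, B, D (subtract circle equations pairwise → linear system) gives (x, y) ≈ (35.2, 76.6).
Distances from that point to each station vs reported:
  A: calculated 25.3 vs reported 25.1 → residual 0.2 km
  B: calculated 48.3 vs reported 48.2 → residual 0.1 km
  C: calculated 119.9 vs reported 56.7 → residual 63.2 km
  D: calculated 76.9 vs reported 76.8 → residual 0.1 km
A, B, D are mutually consistent (residuals ≈ 0); C is off by 63.2 km.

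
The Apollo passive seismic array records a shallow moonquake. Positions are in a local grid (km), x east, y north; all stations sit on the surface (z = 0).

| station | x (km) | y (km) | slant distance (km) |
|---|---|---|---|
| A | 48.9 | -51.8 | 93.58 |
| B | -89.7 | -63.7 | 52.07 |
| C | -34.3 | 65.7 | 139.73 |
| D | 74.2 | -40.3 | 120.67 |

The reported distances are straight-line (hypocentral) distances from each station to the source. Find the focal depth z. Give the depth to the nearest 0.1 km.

Each station gives a sphere (x−x_i)² + (y−y_i)² + z² = d_i² (stations at z=0).
Subtracting the A sphere from B and C: z² cancels, leaving linear equations in x and y:
-277.2 x − 23.8 y = 13075.26
-166.4 x + 235.0 y = -10348.73
Solving: x ≈ -40.901, y ≈ -72.999 km (keep extra digits for the depth step; rounded: -40.9, -73.0).
Then from the A sphere: z² = 93.58² − (x − 48.9)² − (y + 51.8)² with x = -40.901, y = -72.999, so z ≈ 15.608 ≈ 15.6 km.

depth ≈ 15.6 km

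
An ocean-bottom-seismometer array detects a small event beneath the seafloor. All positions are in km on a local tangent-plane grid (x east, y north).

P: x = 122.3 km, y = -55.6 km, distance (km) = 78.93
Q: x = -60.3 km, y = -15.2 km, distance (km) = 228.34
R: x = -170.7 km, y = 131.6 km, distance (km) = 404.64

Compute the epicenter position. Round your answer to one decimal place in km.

(135.0, -133.5)

Circle about each station: (x − 122.3)² + (y + 55.6)² = 78.93²; (x + 60.3)² + (y + 15.2)² = 228.34²; (x + 170.7)² + (y − 131.6)² = 404.64².
Subtracting the P equation from the Q and R equations removes the quadratic terms:
-365.2 x + 80.8 y = -60090.73
-586.0 x + 374.4 y = -129095.18
Solving the 2×2 system: x ≈ 135.0, y ≈ -133.5 km.
Check against P (with the unrounded x, y): √((x − 122.3)²+(y + 55.6)²) = 78.93 ≈ 78.93 km. ✓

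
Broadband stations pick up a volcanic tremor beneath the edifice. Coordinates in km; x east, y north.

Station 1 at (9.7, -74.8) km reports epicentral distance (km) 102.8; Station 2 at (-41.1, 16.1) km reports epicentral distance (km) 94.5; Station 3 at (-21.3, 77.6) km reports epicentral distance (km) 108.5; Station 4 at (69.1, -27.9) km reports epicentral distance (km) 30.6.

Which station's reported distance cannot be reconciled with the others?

Station 1

Solve using three stations at a time. Using Station 2, Station 3, Station 4 (subtract circle equations pairwise → linear system) gives (x, y) ≈ (51.5, -2.9).
Distances from that point to each station vs reported:
  Station 1: calculated 83.2 vs reported 102.8 → residual 19.6 km
  Station 2: calculated 94.5 vs reported 94.5 → residual 0.0 km
  Station 3: calculated 108.5 vs reported 108.5 → residual 0.0 km
  Station 4: calculated 30.6 vs reported 30.6 → residual 0.0 km
Station 2, Station 3, Station 4 are mutually consistent (residuals ≈ 0); Station 1 is off by 19.6 km.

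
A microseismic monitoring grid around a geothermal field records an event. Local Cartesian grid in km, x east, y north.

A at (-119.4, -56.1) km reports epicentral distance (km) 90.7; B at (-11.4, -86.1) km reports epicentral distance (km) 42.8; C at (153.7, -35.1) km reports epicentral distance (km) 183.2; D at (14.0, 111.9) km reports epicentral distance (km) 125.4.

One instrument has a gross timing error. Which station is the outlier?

Solve using three stations at a time. Using A, B, C (subtract circle equations pairwise → linear system) gives (x, y) ≈ (-29.1, -47.1).
Distances from that point to each station vs reported:
  A: calculated 90.7 vs reported 90.7 → residual 0.0 km
  B: calculated 42.9 vs reported 42.8 → residual 0.1 km
  C: calculated 183.2 vs reported 183.2 → residual 0.0 km
  D: calculated 164.7 vs reported 125.4 → residual 39.3 km
A, B, C are mutually consistent (residuals ≈ 0); D is off by 39.3 km.

D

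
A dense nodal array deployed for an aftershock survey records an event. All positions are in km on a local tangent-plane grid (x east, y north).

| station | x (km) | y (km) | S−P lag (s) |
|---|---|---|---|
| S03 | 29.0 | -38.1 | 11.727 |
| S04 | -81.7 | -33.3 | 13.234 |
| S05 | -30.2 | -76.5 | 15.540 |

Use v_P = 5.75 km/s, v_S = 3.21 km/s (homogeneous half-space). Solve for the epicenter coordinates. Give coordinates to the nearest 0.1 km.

Distance from S−P lag: d = Δt · v_P v_S / (v_P − v_S) = Δt · (5.75·3.21)/(5.75−3.21) ≈ 7.2667·Δt.
So d_S03 = 85.22, d_S04 = 96.17, d_S05 = 112.93 km.
Circle about each station: (x − 29.0)² + (y + 38.1)² = 85.22²; (x + 81.7)² + (y + 33.3)² = 96.17²; (x + 30.2)² + (y + 76.5)² = 112.93².
Subtracting pairs of circle equations eliminates x²+y² and gives linear equations (the radical axes):
-221.4 x + 9.6 y = 3504.95
-118.4 x − 76.8 y = -1019.06
Solving the 2×2 system: x ≈ -14.3, y ≈ 35.3 km.
Check against S03 (with the unrounded x, y): √((x − 29.0)²+(y + 38.1)²) = 85.23 ≈ 85.22 km. ✓

x ≈ -14.3 km, y ≈ 35.3 km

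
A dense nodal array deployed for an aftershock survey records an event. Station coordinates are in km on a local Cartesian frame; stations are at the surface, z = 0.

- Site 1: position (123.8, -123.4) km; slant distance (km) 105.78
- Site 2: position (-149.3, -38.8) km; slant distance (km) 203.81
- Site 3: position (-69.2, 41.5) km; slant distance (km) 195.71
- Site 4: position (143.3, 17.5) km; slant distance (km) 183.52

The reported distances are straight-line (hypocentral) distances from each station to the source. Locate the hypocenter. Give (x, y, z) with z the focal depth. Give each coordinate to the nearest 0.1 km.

Each station gives a sphere (x−x_i)² + (y−y_i)² + z² = d_i² (stations at z=0).
Subtracting the Site 1 sphere from Site 2 and Site 3: z² cancels, leaving linear equations in x and y:
-546.2 x + 169.2 y = -37107.18
-386.0 x + 329.8 y = -51156.11
Solving: x ≈ 31.198, y ≈ -118.598 km (keep extra digits for the depth step; rounded: 31.2, -118.6).
Then from the Site 1 sphere: z² = 105.78² − (x − 123.8)² − (y + 123.4)² with x = 31.198, y = -118.598, so z ≈ 50.904 ≈ 50.9 km.

(31.2, -118.6, 50.9)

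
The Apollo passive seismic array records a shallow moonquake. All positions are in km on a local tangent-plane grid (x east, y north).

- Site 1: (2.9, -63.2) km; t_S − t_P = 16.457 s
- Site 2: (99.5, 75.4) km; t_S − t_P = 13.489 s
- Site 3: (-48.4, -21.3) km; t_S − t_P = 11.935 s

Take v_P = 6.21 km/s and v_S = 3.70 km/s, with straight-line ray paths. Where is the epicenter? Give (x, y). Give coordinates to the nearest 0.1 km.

(-23.6, 85.1)

Distance from S−P lag: d = Δt · v_P v_S / (v_P − v_S) = Δt · (6.21·3.70)/(6.21−3.70) ≈ 9.1542·Δt.
So d_Site 1 = 150.65, d_Site 2 = 123.48, d_Site 3 = 109.26 km.
Circle about each station: (x − 2.9)² + (y + 63.2)² = 150.65²; (x − 99.5)² + (y − 75.4)² = 123.48²; (x + 48.4)² + (y + 21.3)² = 109.26².
Subtracting pairs of circle equations eliminates x²+y² and gives linear equations (the radical axes):
193.2 x + 277.2 y = 19030.87
-102.6 x + 83.8 y = 9551.27
Solving the 2×2 system: x ≈ -23.6, y ≈ 85.1 km.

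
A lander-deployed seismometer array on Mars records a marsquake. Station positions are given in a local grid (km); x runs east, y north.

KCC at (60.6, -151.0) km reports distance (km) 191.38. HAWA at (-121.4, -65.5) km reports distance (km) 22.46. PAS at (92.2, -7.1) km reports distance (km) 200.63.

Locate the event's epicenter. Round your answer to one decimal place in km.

Circle about each station: (x − 60.6)² + (y + 151.0)² = 191.38²; (x + 121.4)² + (y + 65.5)² = 22.46²; (x − 92.2)² + (y + 7.1)² = 200.63².
Subtracting the KCC equation from the HAWA and PAS equations removes the quadratic terms:
-364.0 x + 171.0 y = 28676.70
63.2 x + 287.8 y = -21548.20
Solving the 2×2 system: x ≈ -103.3, y ≈ -52.2 km.

(-103.3, -52.2)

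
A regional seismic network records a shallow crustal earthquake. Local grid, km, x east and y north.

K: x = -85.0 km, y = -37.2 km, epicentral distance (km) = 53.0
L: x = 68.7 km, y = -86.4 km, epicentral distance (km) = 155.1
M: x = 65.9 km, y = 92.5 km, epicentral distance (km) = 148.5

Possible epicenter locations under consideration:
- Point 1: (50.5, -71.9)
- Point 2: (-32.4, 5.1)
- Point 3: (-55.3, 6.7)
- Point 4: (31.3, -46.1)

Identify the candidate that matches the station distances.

Point 3

For each candidate, compare |candidate − station| to the reported distance:
Point 1: residuals K 86.9, L 131.8, M 16.6 → max 131.8 km
Point 2: residuals K 14.5, L 18.7, M 17.0 → max 18.7 km
Point 3: residuals K 0.0, L 0.0, M 0.0 → max 0.0 km
Point 4: residuals K 63.6, L 100.1, M 5.6 → max 100.1 km
Only Point 3 has all residuals ≈ 0.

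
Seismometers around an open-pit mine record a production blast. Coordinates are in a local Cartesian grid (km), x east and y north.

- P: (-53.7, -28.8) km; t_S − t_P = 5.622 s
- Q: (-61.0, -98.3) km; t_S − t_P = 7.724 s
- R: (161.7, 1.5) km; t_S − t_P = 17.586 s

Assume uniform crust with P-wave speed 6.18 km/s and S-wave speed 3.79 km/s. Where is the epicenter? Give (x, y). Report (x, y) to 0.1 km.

Distance from S−P lag: d = Δt · v_P v_S / (v_P − v_S) = Δt · (6.18·3.79)/(6.18−3.79) ≈ 9.8001·Δt.
So d_P = 55.10, d_Q = 75.70, d_R = 172.34 km.
Circle about each station: (x + 53.7)² + (y + 28.8)² = 55.10²; (x + 61.0)² + (y + 98.3)² = 75.70²; (x − 161.7)² + (y − 1.5)² = 172.34².
Subtracting the P equation from the Q and R equations removes the quadratic terms:
-14.6 x − 139.0 y = 6976.28
430.8 x + 60.6 y = -4229.06
Solving the 2×2 system: x ≈ -2.8, y ≈ -49.9 km.
Check against P (with the unrounded x, y): √((x + 53.7)²+(y + 28.8)²) = 55.10 ≈ 55.10 km. ✓

-2.8 km east, -49.9 km north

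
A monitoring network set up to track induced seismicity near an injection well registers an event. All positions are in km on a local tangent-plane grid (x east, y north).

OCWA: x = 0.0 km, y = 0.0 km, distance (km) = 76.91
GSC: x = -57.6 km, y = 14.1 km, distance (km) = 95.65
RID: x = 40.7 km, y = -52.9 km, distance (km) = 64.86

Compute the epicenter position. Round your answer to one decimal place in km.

(-20.6, -74.1)

Circle about each station: x² + y² = 76.91²; (x + 57.6)² + (y − 14.1)² = 95.65²; (x − 40.7)² + (y + 52.9)² = 64.86².
Subtracting the OCWA equation from the GSC and RID equations removes the quadratic terms:
-115.2 x + 28.2 y = 282.80
81.4 x − 105.8 y = 6163.23
Solving the 2×2 system: x ≈ -20.6, y ≈ -74.1 km.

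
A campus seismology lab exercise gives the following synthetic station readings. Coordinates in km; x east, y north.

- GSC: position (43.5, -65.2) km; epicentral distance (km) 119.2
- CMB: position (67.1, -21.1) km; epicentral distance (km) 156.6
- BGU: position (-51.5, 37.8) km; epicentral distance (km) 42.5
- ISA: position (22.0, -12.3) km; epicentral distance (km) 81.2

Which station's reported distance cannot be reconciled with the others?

Solve using three stations at a time. Using GSC, BGU, ISA (subtract circle equations pairwise → linear system) gives (x, y) ≈ (-58.7, -3.9).
Distances from that point to each station vs reported:
  GSC: calculated 119.1 vs reported 119.2 → residual 0.1 km
  CMB: calculated 127.0 vs reported 156.6 → residual 29.6 km
  BGU: calculated 42.4 vs reported 42.5 → residual 0.1 km
  ISA: calculated 81.1 vs reported 81.2 → residual 0.1 km
GSC, BGU, ISA are mutually consistent (residuals ≈ 0); CMB is off by 29.6 km.

CMB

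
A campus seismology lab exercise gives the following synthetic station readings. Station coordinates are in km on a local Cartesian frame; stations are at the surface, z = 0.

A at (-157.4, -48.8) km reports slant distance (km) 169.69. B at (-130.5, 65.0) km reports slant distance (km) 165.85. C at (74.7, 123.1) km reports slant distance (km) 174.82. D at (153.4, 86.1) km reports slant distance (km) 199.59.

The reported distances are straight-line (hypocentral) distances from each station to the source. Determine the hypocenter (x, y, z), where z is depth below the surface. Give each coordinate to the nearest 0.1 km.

Each station gives a sphere (x−x_i)² + (y−y_i)² + z² = d_i² (stations at z=0).
Subtracting the A sphere from B and C: z² cancels, leaving linear equations in x and y:
53.8 x + 227.6 y = -4612.48
464.2 x + 343.8 y = -8189.84
Solving: x ≈ -3.192, y ≈ -19.511 km (keep extra digits for the depth step; rounded: -3.2, -19.5).
Then from the A sphere: z² = 169.69² − (x + 157.4)² − (y + 48.8)² with x = -3.192, y = -19.511, so z ≈ 64.473 ≈ 64.5 km.
Check against D (with the unrounded solution): distance 199.58 ≈ 199.59 km. ✓

(-3.2, -19.5, 64.5)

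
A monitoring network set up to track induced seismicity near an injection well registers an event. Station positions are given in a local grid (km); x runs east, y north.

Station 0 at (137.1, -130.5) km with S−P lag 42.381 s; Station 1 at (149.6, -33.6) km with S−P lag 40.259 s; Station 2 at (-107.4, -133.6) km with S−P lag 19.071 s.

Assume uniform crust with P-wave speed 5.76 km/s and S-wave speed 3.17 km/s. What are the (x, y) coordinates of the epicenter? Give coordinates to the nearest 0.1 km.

Distance from S−P lag: d = Δt · v_P v_S / (v_P − v_S) = Δt · (5.76·3.17)/(5.76−3.17) ≈ 7.0499·Δt.
So d_Station 0 = 298.78, d_Station 1 = 283.82, d_Station 2 = 134.45 km.
Circle about each station: (x − 137.1)² + (y + 130.5)² = 298.78²; (x − 149.6)² + (y + 33.6)² = 283.82²; (x + 107.4)² + (y + 133.6)² = 134.45².
Subtracting pairs of circle equations eliminates x²+y² and gives linear equations (the radical axes):
25.0 x + 193.8 y = -3601.84
-489.0 x − 6.2 y = 64749.75
Solving the 2×2 system: x ≈ -132.4, y ≈ -1.5 km.
Check against Station 0 (with the unrounded x, y): √((x − 137.1)²+(y + 130.5)²) = 298.77 ≈ 298.78 km. ✓

-132.4 km east, -1.5 km north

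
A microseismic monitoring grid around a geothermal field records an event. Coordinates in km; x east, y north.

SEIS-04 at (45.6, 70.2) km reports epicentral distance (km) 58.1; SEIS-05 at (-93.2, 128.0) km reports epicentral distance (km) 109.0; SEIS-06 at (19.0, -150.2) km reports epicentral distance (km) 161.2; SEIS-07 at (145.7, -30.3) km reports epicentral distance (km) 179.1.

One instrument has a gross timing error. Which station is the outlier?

SEIS-06

Solve using three stations at a time. Using SEIS-04, SEIS-05, SEIS-07 (subtract circle equations pairwise → linear system) gives (x, y) ≈ (-10.8, 56.7).
Distances from that point to each station vs reported:
  SEIS-04: calculated 58.0 vs reported 58.1 → residual 0.1 km
  SEIS-05: calculated 109.0 vs reported 109.0 → residual 0.0 km
  SEIS-06: calculated 209.0 vs reported 161.2 → residual 47.8 km
  SEIS-07: calculated 179.1 vs reported 179.1 → residual 0.0 km
SEIS-04, SEIS-05, SEIS-07 are mutually consistent (residuals ≈ 0); SEIS-06 is off by 47.8 km.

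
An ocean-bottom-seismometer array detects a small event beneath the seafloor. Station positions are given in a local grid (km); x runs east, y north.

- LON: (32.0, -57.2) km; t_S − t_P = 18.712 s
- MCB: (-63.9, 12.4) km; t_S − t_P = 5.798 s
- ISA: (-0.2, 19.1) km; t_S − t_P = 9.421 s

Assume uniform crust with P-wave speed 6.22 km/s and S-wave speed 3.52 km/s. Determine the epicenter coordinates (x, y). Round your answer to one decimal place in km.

Distance from S−P lag: d = Δt · v_P v_S / (v_P − v_S) = Δt · (6.22·3.52)/(6.22−3.52) ≈ 8.1090·Δt.
So d_LON = 151.74, d_MCB = 47.02, d_ISA = 76.40 km.
Circle about each station: (x − 32.0)² + (y + 57.2)² = 151.74²; (x + 63.9)² + (y − 12.4)² = 47.02²; (x + 0.2)² + (y − 19.1)² = 76.40².
Subtracting pairs of circle equations eliminates x²+y² and gives linear equations (the radical axes):
-191.8 x + 139.2 y = 20755.28
-64.4 x + 152.6 y = 13257.08
Solving the 2×2 system: x ≈ -65.1, y ≈ 59.4 km.

x ≈ -65.1 km, y ≈ 59.4 km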